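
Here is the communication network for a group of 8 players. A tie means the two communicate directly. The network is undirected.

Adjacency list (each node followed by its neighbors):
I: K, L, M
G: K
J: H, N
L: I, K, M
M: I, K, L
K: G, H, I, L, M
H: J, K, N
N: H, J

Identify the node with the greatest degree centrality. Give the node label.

K

Degrees — G:1, H:3, I:3, J:2, K:5, L:3, M:3, N:2.
The maximum is 5, attained only by K.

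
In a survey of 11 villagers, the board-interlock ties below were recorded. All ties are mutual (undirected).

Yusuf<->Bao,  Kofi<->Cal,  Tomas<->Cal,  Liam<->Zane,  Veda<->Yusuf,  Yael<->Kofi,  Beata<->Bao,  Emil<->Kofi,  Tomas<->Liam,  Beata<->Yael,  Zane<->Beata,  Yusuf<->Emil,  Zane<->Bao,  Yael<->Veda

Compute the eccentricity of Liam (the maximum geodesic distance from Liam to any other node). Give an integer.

Distances from Liam: Bao:2, Beata:2, Cal:2, Emil:4, Kofi:3, Tomas:1, Veda:4, Yael:3, Yusuf:3, Zane:1.
The largest is 4 (to Emil and Veda), so the eccentricity of Liam is 4.

4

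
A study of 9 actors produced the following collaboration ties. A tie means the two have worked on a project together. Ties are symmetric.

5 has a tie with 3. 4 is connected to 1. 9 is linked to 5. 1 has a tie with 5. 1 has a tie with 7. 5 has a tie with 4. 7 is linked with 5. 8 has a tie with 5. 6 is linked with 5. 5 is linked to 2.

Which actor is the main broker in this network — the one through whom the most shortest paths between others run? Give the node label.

Unnormalized betweenness of each node: 1:1/2, 2:0, 3:0, 4:0, 5:51/2, 6:0, 7:0, 8:0, 9:0.
5 has the largest value, 51/2, making it the main broker — the node through which the most shortest paths run.

5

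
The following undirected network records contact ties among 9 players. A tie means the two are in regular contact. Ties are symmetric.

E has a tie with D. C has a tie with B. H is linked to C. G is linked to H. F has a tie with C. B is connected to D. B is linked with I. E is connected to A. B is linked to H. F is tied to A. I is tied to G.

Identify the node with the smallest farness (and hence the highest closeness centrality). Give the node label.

Farness (sum of distances to all others) for each node — A:20, B:13, C:14, D:16, E:19, F:17, G:20, H:15, I:18.
The smallest farness is 13, for B, so B has the highest closeness.

B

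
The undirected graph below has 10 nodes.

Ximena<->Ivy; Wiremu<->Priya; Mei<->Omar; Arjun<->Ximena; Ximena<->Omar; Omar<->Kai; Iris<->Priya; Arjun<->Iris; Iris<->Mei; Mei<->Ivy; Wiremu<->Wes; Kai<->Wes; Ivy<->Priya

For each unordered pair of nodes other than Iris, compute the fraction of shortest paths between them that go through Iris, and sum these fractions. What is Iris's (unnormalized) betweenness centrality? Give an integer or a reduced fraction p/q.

29/6

Pairs whose geodesics pass through Iris — Arjun–Wes: 1/2; Arjun–Wiremu: 1; Arjun–Priya: 1; Arjun–Mei: 1; Omar–Priya: 1/3; Wiremu–Mei: 1/2; Priya–Mei: 1/2.
All other pairs contribute 0.
Summing the contributions gives betweenness(Iris) = 29/6.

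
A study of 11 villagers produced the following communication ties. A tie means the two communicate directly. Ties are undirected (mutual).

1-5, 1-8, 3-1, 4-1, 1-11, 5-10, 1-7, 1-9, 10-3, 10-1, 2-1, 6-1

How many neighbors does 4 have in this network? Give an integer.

4 is directly tied to 1. That is 1 neighbor, so the degree of 4 is 1.

1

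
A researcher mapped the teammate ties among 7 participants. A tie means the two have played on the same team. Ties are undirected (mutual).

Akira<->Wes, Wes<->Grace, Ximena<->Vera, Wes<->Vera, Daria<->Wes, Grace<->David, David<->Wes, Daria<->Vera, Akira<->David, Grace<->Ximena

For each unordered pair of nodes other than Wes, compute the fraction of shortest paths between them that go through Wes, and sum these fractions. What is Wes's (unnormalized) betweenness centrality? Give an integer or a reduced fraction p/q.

Pairs whose geodesics pass through Wes — Daria–Grace: 1; Daria–David: 1; Daria–Akira: 1; Vera–Grace: 1/2; Vera–David: 1; Vera–Akira: 1; Ximena–Akira: 2/3; Grace–Akira: 1/2.
All other pairs contribute 0.
Summing the contributions gives betweenness(Wes) = 20/3.

20/3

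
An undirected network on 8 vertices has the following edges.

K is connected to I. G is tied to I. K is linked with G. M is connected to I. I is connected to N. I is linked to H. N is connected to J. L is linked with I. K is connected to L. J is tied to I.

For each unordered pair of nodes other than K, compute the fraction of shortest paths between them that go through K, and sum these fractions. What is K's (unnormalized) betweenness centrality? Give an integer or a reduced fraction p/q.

Pairs whose geodesics pass through K — L–G: 1/2.
All other pairs contribute 0.
Summing the contributions gives betweenness(K) = 1/2.

1/2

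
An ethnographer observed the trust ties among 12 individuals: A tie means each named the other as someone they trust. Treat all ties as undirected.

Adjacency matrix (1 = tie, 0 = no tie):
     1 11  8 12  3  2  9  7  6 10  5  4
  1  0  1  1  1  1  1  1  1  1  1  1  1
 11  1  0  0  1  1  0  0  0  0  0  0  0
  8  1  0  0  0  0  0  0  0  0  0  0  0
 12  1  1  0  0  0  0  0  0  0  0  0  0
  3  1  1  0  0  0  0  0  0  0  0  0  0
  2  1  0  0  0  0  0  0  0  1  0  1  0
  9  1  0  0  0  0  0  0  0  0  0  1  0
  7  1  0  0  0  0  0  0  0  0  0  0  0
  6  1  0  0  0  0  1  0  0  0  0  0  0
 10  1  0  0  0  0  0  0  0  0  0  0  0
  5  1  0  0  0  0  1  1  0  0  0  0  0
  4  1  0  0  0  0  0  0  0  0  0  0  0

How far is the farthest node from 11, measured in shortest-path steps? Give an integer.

2

Distances from 11: 1:1, 2:2, 3:1, 4:2, 5:2, 6:2, 7:2, 8:2, 9:2, 10:2, 12:1.
The largest is 2 (to 8, 2, 9, 7, 6, 10, 5, and 4), so the eccentricity of 11 is 2.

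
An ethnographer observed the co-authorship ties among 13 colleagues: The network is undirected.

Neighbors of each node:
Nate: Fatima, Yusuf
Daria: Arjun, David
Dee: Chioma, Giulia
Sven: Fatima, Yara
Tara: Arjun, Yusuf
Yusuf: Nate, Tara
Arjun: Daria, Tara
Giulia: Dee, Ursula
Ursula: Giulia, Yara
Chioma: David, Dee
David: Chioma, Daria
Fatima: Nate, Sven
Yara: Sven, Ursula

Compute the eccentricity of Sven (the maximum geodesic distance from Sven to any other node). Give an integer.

6

Distances from Sven: Arjun:5, Chioma:5, Daria:6, David:6, Dee:4, Fatima:1, Giulia:3, Nate:2, Tara:4, Ursula:2, Yara:1, Yusuf:3.
The largest is 6 (to David and Daria), so the eccentricity of Sven is 6.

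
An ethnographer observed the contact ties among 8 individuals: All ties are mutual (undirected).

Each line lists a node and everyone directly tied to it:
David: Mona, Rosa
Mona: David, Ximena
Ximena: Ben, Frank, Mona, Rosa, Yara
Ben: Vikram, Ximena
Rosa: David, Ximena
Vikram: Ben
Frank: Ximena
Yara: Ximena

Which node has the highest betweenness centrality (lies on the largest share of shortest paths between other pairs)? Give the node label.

Ximena

Unnormalized betweenness of each node: Ben:6, David:1/2, Frank:0, Mona:5/2, Rosa:5/2, Vikram:0, Ximena:35/2, Yara:0.
Ximena has the largest value, 35/2, making it the main broker — the node through which the most shortest paths run.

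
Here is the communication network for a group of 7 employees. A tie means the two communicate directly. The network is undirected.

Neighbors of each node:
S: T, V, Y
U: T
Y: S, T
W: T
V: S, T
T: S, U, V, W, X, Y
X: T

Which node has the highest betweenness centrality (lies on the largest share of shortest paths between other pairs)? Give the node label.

Unnormalized betweenness of each node: S:1/2, T:25/2, U:0, V:0, W:0, X:0, Y:0.
T has the largest value, 25/2, making it the main broker — the node through which the most shortest paths run.

T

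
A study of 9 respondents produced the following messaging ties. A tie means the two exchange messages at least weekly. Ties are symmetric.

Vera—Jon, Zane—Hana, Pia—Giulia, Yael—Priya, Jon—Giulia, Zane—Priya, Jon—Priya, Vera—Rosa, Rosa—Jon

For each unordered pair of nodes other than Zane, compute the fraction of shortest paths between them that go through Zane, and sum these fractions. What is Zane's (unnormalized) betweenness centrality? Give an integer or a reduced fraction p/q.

Pairs whose geodesics pass through Zane — Yael–Hana: 1; Priya–Hana: 1; Rosa–Hana: 1; Vera–Hana: 1; Pia–Hana: 1; Hana–Jon: 1; Hana–Giulia: 1.
All other pairs contribute 0.
Summing the contributions gives betweenness(Zane) = 7.

7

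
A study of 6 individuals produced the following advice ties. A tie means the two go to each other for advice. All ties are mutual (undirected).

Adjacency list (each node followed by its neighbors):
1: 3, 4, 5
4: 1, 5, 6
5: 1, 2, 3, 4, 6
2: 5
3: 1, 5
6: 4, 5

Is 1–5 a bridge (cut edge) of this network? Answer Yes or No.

Even without that edge, 1 still reaches 5 via 1 – 4 – 5, so the network stays connected. Not a bridge.

No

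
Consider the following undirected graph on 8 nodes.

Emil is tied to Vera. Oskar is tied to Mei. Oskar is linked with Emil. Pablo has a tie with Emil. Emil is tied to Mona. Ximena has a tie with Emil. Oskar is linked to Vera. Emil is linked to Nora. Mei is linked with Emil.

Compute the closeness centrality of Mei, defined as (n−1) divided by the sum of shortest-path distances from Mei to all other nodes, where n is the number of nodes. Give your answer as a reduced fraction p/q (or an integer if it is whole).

Distances from Mei: Emil:1, Mona:2, Nora:2, Oskar:1, Pablo:2, Vera:2, Ximena:2. Sum = 12.
n = 8, so closeness = 7/12.

7/12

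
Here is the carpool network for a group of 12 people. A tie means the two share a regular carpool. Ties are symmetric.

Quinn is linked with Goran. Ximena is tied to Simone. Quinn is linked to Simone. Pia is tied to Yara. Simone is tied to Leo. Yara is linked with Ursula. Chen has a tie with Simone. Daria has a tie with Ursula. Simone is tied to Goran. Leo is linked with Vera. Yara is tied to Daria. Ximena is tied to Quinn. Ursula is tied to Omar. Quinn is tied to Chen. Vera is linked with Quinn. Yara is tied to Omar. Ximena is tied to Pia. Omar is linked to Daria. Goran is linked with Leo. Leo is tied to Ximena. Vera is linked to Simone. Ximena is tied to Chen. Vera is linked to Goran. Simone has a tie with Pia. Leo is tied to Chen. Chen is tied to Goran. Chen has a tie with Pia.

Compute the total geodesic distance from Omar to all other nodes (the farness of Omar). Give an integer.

Distances from Omar: Chen:3, Daria:1, Goran:4, Leo:4, Pia:2, Quinn:4, Simone:3, Ursula:1, Vera:4, Ximena:3, Yara:1.
Sum = 3 + 1 + 4 + 4 + 2 + 4 + 3 + 1 + 4 + 3 + 1 = 30.

30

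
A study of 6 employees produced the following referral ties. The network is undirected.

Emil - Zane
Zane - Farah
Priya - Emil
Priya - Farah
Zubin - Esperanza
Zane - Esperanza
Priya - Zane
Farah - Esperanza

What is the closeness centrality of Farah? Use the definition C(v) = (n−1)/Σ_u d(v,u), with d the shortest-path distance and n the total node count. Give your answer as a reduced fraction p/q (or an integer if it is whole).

5/7

Distances from Farah: Emil:2, Esperanza:1, Priya:1, Zane:1, Zubin:2. Sum = 7.
n = 6, so closeness = 5/7.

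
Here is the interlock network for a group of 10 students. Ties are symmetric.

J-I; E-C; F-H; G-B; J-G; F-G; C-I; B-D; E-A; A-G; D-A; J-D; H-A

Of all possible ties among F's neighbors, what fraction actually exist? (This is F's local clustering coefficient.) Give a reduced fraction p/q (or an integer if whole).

0

F's neighbors: G and H (k = 2).
Possible neighbor pairs: C(2,2) = 1. Edges among them: none → e = 0.
Clustering(F) = 0/1.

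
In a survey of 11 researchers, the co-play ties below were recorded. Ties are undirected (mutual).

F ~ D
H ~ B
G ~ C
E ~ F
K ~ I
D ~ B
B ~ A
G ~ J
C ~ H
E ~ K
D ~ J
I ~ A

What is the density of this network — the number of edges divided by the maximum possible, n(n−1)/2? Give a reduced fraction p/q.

12/55

There are 12 edges and 11 nodes, so the maximum possible is C(11,2) = 55.
Density = 12/55.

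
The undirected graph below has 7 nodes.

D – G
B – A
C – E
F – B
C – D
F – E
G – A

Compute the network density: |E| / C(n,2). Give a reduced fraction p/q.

There are 7 edges and 7 nodes, so the maximum possible is C(7,2) = 21.
Density = 7/21 = 1/3.

1/3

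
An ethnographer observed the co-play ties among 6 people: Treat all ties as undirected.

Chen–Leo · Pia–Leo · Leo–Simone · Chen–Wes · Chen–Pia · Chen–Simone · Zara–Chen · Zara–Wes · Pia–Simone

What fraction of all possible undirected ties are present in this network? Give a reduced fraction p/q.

3/5

There are 9 edges and 6 nodes, so the maximum possible is C(6,2) = 15.
Density = 9/15 = 3/5.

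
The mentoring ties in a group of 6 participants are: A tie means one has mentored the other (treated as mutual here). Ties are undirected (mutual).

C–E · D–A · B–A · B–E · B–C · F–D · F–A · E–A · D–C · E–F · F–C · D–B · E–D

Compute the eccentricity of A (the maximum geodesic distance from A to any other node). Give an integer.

Distances from A: B:1, C:2, D:1, E:1, F:1.
The largest is 2 (to C), so the eccentricity of A is 2.

2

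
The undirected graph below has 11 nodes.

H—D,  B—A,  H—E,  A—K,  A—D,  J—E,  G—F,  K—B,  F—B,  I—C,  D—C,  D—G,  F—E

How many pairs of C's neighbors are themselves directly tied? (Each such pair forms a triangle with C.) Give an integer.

0

C's neighbors are D and I, but none of them are tied to each other, so no triangle contains C.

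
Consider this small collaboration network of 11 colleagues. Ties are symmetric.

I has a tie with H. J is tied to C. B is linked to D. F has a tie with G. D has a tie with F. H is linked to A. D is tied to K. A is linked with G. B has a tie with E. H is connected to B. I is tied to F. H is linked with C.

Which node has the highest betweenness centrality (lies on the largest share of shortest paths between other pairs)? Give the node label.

Unnormalized betweenness of each node: A:4, B:16, C:9, D:12, E:0, F:7, G:2, H:23, I:3, J:0, K:0.
H has the largest value, 23, making it the main broker — the node through which the most shortest paths run.

H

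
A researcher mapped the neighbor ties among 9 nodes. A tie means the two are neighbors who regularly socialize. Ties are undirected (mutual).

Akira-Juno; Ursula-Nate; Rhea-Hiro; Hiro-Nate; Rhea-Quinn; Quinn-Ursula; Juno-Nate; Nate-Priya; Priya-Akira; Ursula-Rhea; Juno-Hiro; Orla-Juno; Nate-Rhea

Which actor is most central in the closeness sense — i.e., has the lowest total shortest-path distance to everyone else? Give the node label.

Nate

Farness (sum of distances to all others) for each node — Akira:18, Hiro:13, Juno:13, Nate:11, Orla:20, Priya:16, Quinn:20, Rhea:14, Ursula:15.
The smallest farness is 11, for Nate, so Nate has the highest closeness.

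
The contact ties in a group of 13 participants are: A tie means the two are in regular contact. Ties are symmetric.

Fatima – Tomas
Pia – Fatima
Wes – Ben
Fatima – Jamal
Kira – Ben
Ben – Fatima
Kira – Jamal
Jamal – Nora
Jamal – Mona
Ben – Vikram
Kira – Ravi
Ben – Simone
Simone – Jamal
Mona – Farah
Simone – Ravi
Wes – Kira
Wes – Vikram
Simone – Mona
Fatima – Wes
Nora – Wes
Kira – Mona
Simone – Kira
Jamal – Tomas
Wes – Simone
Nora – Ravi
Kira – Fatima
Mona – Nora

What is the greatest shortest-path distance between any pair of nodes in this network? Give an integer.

4

Eccentricity of each node (its greatest distance to any other): Ben:3, Farah:4, Fatima:3, Jamal:3, Kira:2, Mona:3, Nora:3, Pia:4, Ravi:3, Simone:3, Tomas:3, Vikram:4, Wes:3.
The maximum eccentricity is 4, realized for instance by the pair Farah–Pia via Farah – Mona – Jamal – Fatima – Pia. So the diameter is 4.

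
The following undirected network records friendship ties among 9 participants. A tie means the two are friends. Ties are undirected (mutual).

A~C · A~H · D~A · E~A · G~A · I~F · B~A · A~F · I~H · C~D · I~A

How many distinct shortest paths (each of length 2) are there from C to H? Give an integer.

1

The shortest distance is 2, and the only length-2 path is C–A–H. So there is exactly 1 shortest path.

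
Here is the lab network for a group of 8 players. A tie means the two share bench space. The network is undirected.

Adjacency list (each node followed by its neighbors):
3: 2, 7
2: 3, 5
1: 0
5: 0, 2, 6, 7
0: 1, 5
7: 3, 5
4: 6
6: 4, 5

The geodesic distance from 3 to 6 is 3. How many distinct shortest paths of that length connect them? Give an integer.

2

The shortest distance is 3. The length-3 paths are: 3–7–5–6; 3–2–5–6.
That gives 2 distinct shortest paths.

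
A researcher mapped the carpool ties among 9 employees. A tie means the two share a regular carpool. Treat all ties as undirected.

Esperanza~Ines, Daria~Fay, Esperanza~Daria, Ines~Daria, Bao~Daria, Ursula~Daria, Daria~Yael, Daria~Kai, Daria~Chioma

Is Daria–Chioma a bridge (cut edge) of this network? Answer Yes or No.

Yes

Without the Daria–Chioma edge there is no alternate route between Daria and Chioma, so the network disconnects. It is a bridge.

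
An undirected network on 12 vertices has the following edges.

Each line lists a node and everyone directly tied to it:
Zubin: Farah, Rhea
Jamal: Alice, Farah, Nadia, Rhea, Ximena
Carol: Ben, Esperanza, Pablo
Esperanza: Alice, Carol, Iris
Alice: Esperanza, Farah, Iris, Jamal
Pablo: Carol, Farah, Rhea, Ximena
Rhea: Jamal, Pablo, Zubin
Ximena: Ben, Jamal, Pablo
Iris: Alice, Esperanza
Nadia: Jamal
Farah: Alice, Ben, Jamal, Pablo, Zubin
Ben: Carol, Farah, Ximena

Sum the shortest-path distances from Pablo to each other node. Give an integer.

20

Distances from Pablo: Alice:2, Ben:2, Carol:1, Esperanza:2, Farah:1, Iris:3, Jamal:2, Nadia:3, Rhea:1, Ximena:1, Zubin:2.
Sum = 2 + 2 + 1 + 2 + 1 + 3 + 2 + 3 + 1 + 1 + 2 = 20.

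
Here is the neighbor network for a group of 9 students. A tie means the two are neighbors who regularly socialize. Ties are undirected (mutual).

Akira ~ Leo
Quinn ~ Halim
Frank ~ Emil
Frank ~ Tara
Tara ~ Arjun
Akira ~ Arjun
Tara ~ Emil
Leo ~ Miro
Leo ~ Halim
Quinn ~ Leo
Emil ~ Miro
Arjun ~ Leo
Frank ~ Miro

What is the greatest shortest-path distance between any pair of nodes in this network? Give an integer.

3

Eccentricity of each node (its greatest distance to any other): Akira:3, Arjun:2, Emil:3, Frank:3, Halim:3, Leo:2, Miro:2, Quinn:3, Tara:3.
The maximum eccentricity is 3, realized for instance by the pair Halim–Frank via Halim – Leo – Miro – Frank. So the diameter is 3.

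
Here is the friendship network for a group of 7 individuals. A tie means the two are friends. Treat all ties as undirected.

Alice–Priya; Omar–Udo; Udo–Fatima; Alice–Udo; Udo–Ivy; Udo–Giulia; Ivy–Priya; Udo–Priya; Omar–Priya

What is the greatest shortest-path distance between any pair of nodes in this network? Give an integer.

Eccentricity of each node (its greatest distance to any other): Alice:2, Fatima:2, Giulia:2, Ivy:2, Omar:2, Priya:2, Udo:1.
The maximum eccentricity is 2, realized for instance by the pair Giulia–Alice via Giulia – Udo – Alice. So the diameter is 2.

2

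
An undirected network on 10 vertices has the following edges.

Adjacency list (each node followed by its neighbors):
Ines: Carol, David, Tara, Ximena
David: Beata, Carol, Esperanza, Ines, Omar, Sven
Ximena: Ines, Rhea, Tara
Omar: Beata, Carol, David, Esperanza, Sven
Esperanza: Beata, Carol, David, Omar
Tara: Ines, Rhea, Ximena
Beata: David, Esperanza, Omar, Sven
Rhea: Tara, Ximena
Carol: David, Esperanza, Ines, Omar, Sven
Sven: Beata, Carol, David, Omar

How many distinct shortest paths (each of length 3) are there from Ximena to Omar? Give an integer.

2

The shortest distance is 3. The length-3 paths are: Ximena–Ines–Carol–Omar; Ximena–Ines–David–Omar.
That gives 2 distinct shortest paths.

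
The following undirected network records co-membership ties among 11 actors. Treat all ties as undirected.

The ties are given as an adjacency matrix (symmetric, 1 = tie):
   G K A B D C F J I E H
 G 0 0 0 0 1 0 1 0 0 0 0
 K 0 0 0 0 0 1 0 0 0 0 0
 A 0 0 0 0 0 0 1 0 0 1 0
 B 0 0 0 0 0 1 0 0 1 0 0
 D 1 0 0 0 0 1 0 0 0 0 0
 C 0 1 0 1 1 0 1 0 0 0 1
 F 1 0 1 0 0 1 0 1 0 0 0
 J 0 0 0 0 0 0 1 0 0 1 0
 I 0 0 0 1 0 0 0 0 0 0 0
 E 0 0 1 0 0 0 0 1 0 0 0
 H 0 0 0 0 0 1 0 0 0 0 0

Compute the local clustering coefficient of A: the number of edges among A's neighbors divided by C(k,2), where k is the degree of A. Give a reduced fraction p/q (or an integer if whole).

A's neighbors: E and F (k = 2).
Possible neighbor pairs: C(2,2) = 1. Edges among them: none → e = 0.
Clustering(A) = 0/1.

0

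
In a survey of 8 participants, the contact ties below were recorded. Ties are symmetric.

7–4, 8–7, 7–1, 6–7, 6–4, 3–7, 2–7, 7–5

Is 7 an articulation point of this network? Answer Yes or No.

Yes

Removing 7 leaves {1} with no path to {8}, so the network splits into 6 components. 7 is a cut vertex.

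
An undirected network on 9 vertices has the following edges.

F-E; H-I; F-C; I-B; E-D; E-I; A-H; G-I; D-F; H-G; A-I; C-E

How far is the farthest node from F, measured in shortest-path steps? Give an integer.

Distances from F: A:3, B:3, C:1, D:1, E:1, G:3, H:3, I:2.
The largest is 3 (to B, G, H, and A), so the eccentricity of F is 3.

3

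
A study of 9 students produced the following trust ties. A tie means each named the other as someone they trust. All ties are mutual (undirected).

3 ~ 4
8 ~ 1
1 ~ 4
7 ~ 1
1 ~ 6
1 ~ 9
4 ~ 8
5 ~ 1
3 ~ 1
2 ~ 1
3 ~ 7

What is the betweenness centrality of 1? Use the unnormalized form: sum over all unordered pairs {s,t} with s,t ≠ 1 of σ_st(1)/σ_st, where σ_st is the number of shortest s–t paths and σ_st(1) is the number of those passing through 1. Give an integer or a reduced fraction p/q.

24

Pairs whose geodesics pass through 1 — 6–5: 1; 6–9: 1; 6–3: 1; 6–7: 1; 6–8: 1; 6–4: 1; 6–2: 1; 5–9: 1; 5–3: 1; 5–7: 1; 5–8: 1; 5–4: 1; 5–2: 1; 9–3: 1 … (+11 more pairs).
All other pairs contribute 0.
Summing the contributions gives betweenness(1) = 24.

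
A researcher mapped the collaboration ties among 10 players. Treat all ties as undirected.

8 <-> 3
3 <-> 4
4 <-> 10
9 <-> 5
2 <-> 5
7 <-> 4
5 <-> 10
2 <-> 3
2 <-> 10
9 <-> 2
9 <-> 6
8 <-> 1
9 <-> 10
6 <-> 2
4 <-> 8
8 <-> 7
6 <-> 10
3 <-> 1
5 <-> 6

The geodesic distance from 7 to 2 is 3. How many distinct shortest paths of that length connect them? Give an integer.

The shortest distance is 3. The length-3 paths are: 7–8–3–2; 7–4–3–2; 7–4–10–2.
That gives 3 distinct shortest paths.

3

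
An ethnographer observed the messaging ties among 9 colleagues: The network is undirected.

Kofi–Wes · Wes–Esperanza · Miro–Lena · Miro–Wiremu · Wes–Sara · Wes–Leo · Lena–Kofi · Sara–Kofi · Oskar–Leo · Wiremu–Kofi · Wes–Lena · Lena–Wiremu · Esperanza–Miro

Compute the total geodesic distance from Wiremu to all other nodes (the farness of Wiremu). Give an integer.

Distances from Wiremu: Esperanza:2, Kofi:1, Lena:1, Leo:3, Miro:1, Oskar:4, Sara:2, Wes:2.
Sum = 2 + 1 + 1 + 3 + 1 + 4 + 2 + 2 = 16.

16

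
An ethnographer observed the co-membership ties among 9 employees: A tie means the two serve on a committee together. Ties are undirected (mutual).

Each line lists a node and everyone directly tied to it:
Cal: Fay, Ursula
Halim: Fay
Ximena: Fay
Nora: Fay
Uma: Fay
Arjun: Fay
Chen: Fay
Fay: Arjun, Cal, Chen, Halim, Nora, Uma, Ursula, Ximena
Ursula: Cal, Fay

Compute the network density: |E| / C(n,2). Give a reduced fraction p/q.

There are 9 edges and 9 nodes, so the maximum possible is C(9,2) = 36.
Density = 9/36 = 1/4.

1/4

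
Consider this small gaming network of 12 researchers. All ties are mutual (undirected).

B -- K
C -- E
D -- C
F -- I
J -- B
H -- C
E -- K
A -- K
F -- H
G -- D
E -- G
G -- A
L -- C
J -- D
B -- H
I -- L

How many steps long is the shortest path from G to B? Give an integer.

3

One shortest route is G – D – J – B, which uses 3 edges, and at distance 2 from G we only reach {C, J, K}, which does not include B. So d(G,B) = 3.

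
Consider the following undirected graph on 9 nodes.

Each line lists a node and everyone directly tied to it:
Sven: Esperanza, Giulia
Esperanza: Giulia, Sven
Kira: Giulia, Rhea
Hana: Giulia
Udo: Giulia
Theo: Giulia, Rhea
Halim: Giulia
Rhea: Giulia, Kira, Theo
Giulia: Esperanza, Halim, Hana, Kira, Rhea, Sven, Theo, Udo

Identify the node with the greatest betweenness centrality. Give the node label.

Unnormalized betweenness of each node: Esperanza:0, Giulia:49/2, Halim:0, Hana:0, Kira:0, Rhea:1/2, Sven:0, Theo:0, Udo:0.
Giulia has the largest value, 49/2, making it the main broker — the node through which the most shortest paths run.

Giulia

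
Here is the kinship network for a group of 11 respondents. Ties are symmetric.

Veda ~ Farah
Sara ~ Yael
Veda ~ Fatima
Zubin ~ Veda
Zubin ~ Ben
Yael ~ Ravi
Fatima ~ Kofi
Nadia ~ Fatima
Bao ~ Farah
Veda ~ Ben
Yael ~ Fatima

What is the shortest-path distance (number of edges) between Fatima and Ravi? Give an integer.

2

One shortest route is Fatima – Yael – Ravi, which uses 2 edges, and Fatima and Ravi are not directly tied, so nothing shorter exists. So d(Fatima,Ravi) = 2.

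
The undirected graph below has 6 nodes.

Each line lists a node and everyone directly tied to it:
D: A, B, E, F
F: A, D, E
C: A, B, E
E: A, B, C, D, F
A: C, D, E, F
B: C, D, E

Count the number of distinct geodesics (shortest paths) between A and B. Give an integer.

3

The shortest distance is 2. The length-2 paths are: A–C–B; A–D–B; A–E–B.
That gives 3 distinct shortest paths.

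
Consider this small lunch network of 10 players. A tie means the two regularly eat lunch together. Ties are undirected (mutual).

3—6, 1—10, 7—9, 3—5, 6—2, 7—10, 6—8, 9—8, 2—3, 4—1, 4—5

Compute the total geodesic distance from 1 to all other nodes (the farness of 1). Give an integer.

Distances from 1: 2:4, 3:3, 4:1, 5:2, 6:4, 7:2, 8:4, 9:3, 10:1.
Sum = 4 + 3 + 1 + 2 + 4 + 2 + 4 + 3 + 1 = 24.

24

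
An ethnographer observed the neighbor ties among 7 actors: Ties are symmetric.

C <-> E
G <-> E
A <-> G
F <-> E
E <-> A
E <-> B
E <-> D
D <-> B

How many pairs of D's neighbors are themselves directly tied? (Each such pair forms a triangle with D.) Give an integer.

1

D's neighbors: B and E.
Neighbor pairs that are themselves tied: D–B–E. Each forms one triangle with D, for 1 in total.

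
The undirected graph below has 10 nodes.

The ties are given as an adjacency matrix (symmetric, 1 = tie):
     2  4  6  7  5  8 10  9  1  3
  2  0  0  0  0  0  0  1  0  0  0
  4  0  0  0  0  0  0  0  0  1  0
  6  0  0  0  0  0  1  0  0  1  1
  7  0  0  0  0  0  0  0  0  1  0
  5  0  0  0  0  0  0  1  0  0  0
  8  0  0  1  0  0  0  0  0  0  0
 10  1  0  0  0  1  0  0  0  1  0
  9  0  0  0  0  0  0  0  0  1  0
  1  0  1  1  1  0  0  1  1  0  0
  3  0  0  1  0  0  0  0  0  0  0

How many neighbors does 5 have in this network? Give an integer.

5 is directly tied to 10. That is 1 neighbor, so the degree of 5 is 1.

1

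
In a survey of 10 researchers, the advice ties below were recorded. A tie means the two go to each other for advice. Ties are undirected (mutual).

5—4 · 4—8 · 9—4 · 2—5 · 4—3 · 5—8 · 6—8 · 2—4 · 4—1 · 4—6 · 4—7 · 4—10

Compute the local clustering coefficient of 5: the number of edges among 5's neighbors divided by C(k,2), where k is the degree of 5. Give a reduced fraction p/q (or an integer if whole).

2/3

5's neighbors: 2, 4, and 8 (k = 3).
Possible neighbor pairs: C(3,2) = 3. Edges among them: 2–4, 4–8 → e = 2.
Clustering(5) = 2/3.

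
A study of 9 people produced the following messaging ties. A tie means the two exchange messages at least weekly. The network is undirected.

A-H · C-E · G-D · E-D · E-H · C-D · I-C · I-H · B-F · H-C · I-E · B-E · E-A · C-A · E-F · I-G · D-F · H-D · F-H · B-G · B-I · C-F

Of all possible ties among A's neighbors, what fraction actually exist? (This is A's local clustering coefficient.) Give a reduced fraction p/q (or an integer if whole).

A's neighbors: C, E, and H (k = 3).
Possible neighbor pairs: C(3,2) = 3. Edges among them: C–E, C–H, E–H → e = 3.
Clustering(A) = 3/3 = 1.

1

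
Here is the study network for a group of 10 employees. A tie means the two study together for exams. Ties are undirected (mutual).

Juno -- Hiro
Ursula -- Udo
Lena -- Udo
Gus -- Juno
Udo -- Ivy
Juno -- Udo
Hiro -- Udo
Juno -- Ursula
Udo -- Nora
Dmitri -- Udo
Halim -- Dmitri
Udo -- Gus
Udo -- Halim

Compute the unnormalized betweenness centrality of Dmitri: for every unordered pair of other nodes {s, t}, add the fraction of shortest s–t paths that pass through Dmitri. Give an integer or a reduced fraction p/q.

0

No shortest path between any pair of other nodes passes through Dmitri.
Summing the contributions gives betweenness(Dmitri) = 0.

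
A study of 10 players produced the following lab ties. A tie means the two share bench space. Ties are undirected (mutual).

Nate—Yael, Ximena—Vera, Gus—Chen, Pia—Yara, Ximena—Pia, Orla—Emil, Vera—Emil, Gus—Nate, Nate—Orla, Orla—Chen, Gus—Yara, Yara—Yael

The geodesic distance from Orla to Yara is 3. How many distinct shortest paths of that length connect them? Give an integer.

3

The shortest distance is 3. The length-3 paths are: Orla–Chen–Gus–Yara; Orla–Nate–Gus–Yara; Orla–Nate–Yael–Yara.
That gives 3 distinct shortest paths.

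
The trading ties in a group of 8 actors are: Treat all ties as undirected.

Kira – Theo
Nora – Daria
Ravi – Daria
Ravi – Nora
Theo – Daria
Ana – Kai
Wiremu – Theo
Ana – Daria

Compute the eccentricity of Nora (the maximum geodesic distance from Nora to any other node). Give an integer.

Distances from Nora: Ana:2, Daria:1, Kai:3, Kira:3, Ravi:1, Theo:2, Wiremu:3.
The largest is 3 (to Kira, Wiremu, and Kai), so the eccentricity of Nora is 3.

3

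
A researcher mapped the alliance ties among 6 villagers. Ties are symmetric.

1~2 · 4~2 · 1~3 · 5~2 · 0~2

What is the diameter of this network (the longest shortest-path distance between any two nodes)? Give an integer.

3

Eccentricity of each node (its greatest distance to any other): 0:3, 1:2, 2:2, 3:3, 4:3, 5:3.
The maximum eccentricity is 3, realized for instance by the pair 0–3 via 0 – 2 – 1 – 3. So the diameter is 3.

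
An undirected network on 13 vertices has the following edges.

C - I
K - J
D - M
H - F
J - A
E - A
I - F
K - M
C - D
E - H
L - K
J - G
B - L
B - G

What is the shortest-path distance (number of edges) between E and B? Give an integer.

One shortest route is E – A – J – G – B, which uses 4 edges, and at distance 3 from E we only reach {G, I, K}, which does not include B. So d(E,B) = 4.

4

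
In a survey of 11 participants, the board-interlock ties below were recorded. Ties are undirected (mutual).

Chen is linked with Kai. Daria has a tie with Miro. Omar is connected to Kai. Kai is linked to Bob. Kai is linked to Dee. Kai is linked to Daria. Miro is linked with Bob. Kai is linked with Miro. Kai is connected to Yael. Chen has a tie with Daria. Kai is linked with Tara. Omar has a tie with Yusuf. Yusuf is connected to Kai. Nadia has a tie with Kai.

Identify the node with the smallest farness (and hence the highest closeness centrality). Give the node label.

Farness (sum of distances to all others) for each node — Bob:18, Chen:18, Daria:17, Dee:19, Kai:10, Miro:17, Nadia:19, Omar:18, Tara:19, Yael:19, Yusuf:18.
The smallest farness is 10, for Kai, so Kai has the highest closeness.

Kai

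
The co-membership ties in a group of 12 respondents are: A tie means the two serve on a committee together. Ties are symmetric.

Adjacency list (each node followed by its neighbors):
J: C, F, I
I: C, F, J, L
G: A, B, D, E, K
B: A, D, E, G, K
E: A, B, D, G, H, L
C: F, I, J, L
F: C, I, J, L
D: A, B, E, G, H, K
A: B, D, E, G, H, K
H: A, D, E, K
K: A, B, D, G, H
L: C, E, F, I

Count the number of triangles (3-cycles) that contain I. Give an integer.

5

I's neighbors: C, F, J, and L.
Neighbor pairs that are themselves tied: I–C–F; I–C–J; I–C–L; I–F–J; I–F–L. Each forms one triangle with I, for 5 in total.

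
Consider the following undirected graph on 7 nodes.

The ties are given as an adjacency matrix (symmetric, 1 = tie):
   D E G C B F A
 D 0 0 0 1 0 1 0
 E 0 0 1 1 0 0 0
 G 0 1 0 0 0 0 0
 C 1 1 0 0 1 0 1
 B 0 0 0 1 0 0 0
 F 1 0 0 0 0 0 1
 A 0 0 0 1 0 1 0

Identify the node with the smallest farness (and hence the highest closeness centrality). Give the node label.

Farness (sum of distances to all others) for each node — A:11, B:13, C:8, D:11, E:11, F:14, G:16.
The smallest farness is 8, for C, so C has the highest closeness.

C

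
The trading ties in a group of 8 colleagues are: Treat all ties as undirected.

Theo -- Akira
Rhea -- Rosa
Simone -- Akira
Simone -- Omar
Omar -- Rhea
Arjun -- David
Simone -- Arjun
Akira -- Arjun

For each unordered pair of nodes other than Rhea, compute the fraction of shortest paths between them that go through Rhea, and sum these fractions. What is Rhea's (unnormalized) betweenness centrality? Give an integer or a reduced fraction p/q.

Pairs whose geodesics pass through Rhea — Simone–Rosa: 1; Rosa–David: 1; Rosa–Arjun: 1; Rosa–Omar: 1; Rosa–Akira: 1; Rosa–Theo: 1.
All other pairs contribute 0.
Summing the contributions gives betweenness(Rhea) = 6.

6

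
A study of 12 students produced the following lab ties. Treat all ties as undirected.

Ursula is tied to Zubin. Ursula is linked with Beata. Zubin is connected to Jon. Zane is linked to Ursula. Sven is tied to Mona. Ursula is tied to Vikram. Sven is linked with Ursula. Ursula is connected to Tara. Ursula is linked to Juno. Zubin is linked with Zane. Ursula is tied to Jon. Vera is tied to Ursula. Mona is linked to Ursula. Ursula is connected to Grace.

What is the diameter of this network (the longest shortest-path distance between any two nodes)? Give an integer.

2

Eccentricity of each node (its greatest distance to any other): Beata:2, Grace:2, Jon:2, Juno:2, Mona:2, Sven:2, Tara:2, Ursula:1, Vera:2, Vikram:2, Zane:2, Zubin:2.
The maximum eccentricity is 2, realized for instance by the pair Juno–Zubin via Juno – Ursula – Zubin. So the diameter is 2.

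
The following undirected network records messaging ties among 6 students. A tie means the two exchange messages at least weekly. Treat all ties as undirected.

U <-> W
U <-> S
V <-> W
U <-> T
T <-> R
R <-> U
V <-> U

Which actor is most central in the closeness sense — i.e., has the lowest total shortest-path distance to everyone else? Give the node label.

Farness (sum of distances to all others) for each node — R:8, S:9, T:8, U:5, V:8, W:8.
The smallest farness is 5, for U, so U has the highest closeness.

U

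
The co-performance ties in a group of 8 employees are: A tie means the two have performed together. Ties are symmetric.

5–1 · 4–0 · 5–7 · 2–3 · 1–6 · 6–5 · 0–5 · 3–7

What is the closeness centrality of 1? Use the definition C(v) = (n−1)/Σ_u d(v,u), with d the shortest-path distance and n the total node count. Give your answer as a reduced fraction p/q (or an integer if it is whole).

Distances from 1: 0:2, 2:4, 3:3, 4:3, 5:1, 6:1, 7:2. Sum = 16.
n = 8, so closeness = 7/16.

7/16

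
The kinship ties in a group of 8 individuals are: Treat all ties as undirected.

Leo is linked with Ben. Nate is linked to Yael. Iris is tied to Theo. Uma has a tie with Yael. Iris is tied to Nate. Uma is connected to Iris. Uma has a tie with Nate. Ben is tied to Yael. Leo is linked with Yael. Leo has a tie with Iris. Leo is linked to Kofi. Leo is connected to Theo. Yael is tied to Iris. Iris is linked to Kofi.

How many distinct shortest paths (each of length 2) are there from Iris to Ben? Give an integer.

The shortest distance is 2. The length-2 paths are: Iris–Leo–Ben; Iris–Yael–Ben.
That gives 2 distinct shortest paths.

2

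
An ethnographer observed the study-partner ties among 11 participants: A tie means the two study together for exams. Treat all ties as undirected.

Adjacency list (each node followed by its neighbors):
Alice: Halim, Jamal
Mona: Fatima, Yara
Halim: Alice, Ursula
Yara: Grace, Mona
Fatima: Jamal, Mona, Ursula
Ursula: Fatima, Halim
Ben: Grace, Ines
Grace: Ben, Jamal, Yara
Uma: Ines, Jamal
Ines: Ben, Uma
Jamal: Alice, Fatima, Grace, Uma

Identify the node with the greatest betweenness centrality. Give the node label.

Unnormalized betweenness of each node: Alice:11/2, Ben:5/2, Fatima:12, Grace:12, Halim:1, Ines:1, Jamal:23, Mona:5/2, Uma:11/2, Ursula:5/2, Yara:5/2.
Jamal has the largest value, 23, making it the main broker — the node through which the most shortest paths run.

Jamal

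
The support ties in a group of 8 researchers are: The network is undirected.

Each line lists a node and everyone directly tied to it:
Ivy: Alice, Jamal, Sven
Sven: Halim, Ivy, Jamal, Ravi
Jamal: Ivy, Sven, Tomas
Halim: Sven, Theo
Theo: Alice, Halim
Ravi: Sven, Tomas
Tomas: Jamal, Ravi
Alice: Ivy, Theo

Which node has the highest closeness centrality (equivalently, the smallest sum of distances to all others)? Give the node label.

Sven

Farness (sum of distances to all others) for each node — Alice:14, Halim:13, Ivy:11, Jamal:12, Ravi:14, Sven:10, Theo:16, Tomas:16.
The smallest farness is 10, for Sven, so Sven has the highest closeness.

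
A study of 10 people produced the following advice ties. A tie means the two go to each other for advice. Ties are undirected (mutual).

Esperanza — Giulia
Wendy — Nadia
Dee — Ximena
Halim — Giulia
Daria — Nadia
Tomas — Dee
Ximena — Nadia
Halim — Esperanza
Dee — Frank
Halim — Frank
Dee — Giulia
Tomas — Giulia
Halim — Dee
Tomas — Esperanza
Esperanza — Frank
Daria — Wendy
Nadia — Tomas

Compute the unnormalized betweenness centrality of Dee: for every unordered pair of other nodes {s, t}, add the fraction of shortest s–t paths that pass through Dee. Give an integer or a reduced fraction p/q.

269/30

Pairs whose geodesics pass through Dee — Ximena–Esperanza: 4/5; Ximena–Halim: 1; Ximena–Giulia: 1; Ximena–Frank: 1; Ximena–Tomas: 1/2; Daria–Halim: 2/4; Daria–Frank: 2/3; Nadia–Halim: 2/4; Nadia–Frank: 2/3; Wendy–Halim: 2/4; Wendy–Frank: 2/3; Halim–Tomas: 1/3; Giulia–Frank: 1/3; Frank–Tomas: 1/2.
All other pairs contribute 0.
Summing the contributions gives betweenness(Dee) = 269/30.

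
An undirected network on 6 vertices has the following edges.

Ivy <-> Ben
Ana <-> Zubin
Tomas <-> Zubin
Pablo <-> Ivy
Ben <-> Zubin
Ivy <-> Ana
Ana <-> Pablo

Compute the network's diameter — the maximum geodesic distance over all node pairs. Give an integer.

Eccentricity of each node (its greatest distance to any other): Ana:2, Ben:2, Ivy:3, Pablo:3, Tomas:3, Zubin:2.
The maximum eccentricity is 3, realized for instance by the pair Tomas–Ivy via Tomas – Zubin – Ben – Ivy. So the diameter is 3.

3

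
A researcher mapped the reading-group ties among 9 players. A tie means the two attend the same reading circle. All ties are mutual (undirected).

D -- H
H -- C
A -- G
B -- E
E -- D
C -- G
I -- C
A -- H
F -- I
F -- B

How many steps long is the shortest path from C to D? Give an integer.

One shortest route is C – H – D, which uses 2 edges, and C and D are not directly tied, so nothing shorter exists. So d(C,D) = 2.

2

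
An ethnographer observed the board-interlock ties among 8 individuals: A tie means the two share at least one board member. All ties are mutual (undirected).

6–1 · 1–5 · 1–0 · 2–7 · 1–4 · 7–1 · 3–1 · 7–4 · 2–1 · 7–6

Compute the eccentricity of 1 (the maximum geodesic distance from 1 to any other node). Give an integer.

1

Distances from 1: 0:1, 2:1, 3:1, 4:1, 5:1, 6:1, 7:1.
The largest is 1 (to 4, 6, 0, 5, 7, 2, and 3), so the eccentricity of 1 is 1.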